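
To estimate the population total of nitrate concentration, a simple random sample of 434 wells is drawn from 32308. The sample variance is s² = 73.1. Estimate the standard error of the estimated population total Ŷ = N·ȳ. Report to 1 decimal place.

13170.0

Var(Ŷ) = N²·Var(ȳ) = N²·(1 − n/N)·s²/n.
f = 434/32308 = 0.01343321; Var(ȳ) = 0.98656679·73.1/434 = 0.16617058.
Var(Ŷ) = 32308² · 0.16617058 = 1.7344999 × 10^8.
SE(Ŷ) = √(1.7344999 × 10^8) = 13170.0.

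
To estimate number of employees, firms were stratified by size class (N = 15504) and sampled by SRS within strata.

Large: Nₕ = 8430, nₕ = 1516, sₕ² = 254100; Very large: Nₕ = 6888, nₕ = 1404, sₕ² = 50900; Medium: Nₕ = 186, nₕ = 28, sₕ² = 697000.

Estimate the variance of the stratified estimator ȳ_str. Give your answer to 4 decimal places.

49.3825

Var(ȳ_str) = Σₕ Wₕ²(1 − fₕ)sₕ²/nₕ with Wₕ = Nₕ/N, N = 15504.
Large: Wₕ = 0.54373065; term = 0.54373065²·(1 − 0.17983393)·254100/1516 = 40.641983.
Very large: Wₕ = 0.44427245; term = 0.44427245²·(1 − 0.20383275)·50900/1404 = 5.6970987.
Medium: Wₕ = 0.01199690; term = 0.01199690²·(1 − 0.15053763)·697000/28 = 3.0433875.
Sum = 49.382469.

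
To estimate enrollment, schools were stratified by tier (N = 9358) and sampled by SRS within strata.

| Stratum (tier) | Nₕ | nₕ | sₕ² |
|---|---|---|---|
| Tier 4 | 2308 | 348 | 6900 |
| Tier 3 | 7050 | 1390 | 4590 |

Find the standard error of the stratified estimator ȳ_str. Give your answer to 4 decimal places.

Var(ȳ_str) = Σₕ Wₕ²(1 − fₕ)sₕ²/nₕ with Wₕ = Nₕ/N, N = 9358.
Tier 4: Wₕ = 0.24663390; term = 0.24663390²·(1 − 0.15077990)·6900/348 = 1.0242256.
Tier 3: Wₕ = 0.75336610; term = 0.75336610²·(1 − 0.19716312)·4590/1390 = 1.5046565.
Sum = 2.5288821.
SE = √(2.5288821) = 1.5902.

1.5902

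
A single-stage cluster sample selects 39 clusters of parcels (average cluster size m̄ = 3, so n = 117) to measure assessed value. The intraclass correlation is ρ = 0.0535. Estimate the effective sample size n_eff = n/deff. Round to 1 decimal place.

105.7

deff = 1 + (3 − 1)·0.0535 = 1 + 0.107 = 1.107.
n_eff = 117 / 1.107 = 105.7.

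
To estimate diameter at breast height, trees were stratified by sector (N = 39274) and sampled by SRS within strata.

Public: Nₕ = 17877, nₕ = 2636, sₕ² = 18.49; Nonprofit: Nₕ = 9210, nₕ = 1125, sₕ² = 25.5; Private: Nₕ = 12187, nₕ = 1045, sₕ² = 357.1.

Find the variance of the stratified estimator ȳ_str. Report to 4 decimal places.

0.0324

Var(ȳ_str) = Σₕ Wₕ²(1 − fₕ)sₕ²/nₕ with Wₕ = Nₕ/N, N = 39274.
Public: Wₕ = 0.45518664; term = 0.45518664²·(1 − 0.14745203)·18.49/2636 = 0.0012390514.
Nonprofit: Wₕ = 0.23450629; term = 0.23450629²·(1 − 0.12214984)·25.5/1125 = 0.0010942512.
Private: Wₕ = 0.31030707; term = 0.31030707²·(1 − 0.08574711)·357.1/1045 = 0.030083146.
Sum = 0.032416449.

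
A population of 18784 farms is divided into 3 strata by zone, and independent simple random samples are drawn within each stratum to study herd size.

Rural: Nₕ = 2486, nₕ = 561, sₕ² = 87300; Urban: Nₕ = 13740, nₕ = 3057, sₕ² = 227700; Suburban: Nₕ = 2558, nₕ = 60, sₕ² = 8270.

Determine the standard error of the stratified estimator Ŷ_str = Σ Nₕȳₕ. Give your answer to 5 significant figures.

112070

Var(Ŷ_str) = Σₕ Nₕ²(1 − fₕ)sₕ²/nₕ.
Rural: 2486²·(1 − 561/2486)·87300/561 = 7.4470324 × 10^8.
Urban: 13740²·(1 − 3057/13740)·227700/3057 = 1.0933207 × 10^10.
Suburban: 2558²·(1 − 60/2558)·8270/60 = 8.8073901 × 10^8.
Sum = 1.2558649 × 10^10.
SE = √(1.2558649 × 10^10) = 112070.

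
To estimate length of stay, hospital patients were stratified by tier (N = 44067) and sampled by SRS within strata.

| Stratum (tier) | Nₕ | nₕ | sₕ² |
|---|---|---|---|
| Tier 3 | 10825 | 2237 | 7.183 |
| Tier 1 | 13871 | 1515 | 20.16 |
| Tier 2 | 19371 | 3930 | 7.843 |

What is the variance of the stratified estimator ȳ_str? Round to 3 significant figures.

0.00164

Var(ȳ_str) = Σₕ Wₕ²(1 − fₕ)sₕ²/nₕ with Wₕ = Nₕ/N, N = 44067.
Tier 3: Wₕ = 0.24564867; term = 0.24564867²·(1 − 0.20665127)·7.183/2237 = 1.5372088 × 10^-4.
Tier 1: Wₕ = 0.31477069; term = 0.31477069²·(1 − 0.10922068)·20.16/1515 = 0.0011744556.
Tier 2: Wₕ = 0.43958064; term = 0.43958064²·(1 − 0.20288059)·7.843/3930 = 3.073903 × 10^-4.
Sum = 0.0016355668.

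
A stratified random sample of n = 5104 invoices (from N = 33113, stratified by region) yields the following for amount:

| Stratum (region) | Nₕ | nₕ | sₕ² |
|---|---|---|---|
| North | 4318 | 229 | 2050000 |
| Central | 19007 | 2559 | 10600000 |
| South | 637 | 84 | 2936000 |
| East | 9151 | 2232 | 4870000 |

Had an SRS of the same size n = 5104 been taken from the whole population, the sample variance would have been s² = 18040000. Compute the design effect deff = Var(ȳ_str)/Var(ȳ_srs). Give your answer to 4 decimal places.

0.4892

Var(ȳ_str) = Σ Wₕ²(1−fₕ)sₕ²/nₕ with Wₕ = Nₕ/33113:
  North: (4318/33113)²·(1−229/4318)·2050000/229 = 144.15213
  Central: (19007/33113)²·(1−2559/19007)·10600000/2559 = 1181.0416
  South: (637/33113)²·(1−84/637)·2936000/84 = 11.229082
  East: (9151/33113)²·(1−2232/9151)·4870000/2232 = 125.99392
  → Var(ȳ_str) = 1462.4167.
Var(ȳ_srs) = (1 − 5104/33113)·18040000/5104 = 2989.6816.
deff = 1462.4167 / 2989.6816 = 0.4892.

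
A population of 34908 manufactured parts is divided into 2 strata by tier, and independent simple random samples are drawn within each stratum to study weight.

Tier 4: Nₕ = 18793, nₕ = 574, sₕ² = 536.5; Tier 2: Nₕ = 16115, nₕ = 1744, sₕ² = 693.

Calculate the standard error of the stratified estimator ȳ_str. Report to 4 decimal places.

0.5815

Var(ȳ_str) = Σₕ Wₕ²(1 − fₕ)sₕ²/nₕ with Wₕ = Nₕ/N, N = 34908.
Tier 4: Wₕ = 0.53835797; term = 0.53835797²·(1 − 0.03054329)·536.5/574 = 0.26262045.
Tier 2: Wₕ = 0.46164203; term = 0.46164203²·(1 − 0.10822215)·693/1744 = 0.075518633.
Sum = 0.33813908.
SE = √(0.33813908) = 0.5815.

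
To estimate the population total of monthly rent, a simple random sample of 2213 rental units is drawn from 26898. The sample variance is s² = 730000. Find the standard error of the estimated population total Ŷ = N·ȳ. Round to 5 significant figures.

Var(Ŷ) = N²·Var(ȳ) = N²·(1 − n/N)·s²/n.
f = 2213/26898 = 0.08227378; Var(ȳ) = 0.91772622·730000/2213 = 302.72939.
Var(Ŷ) = 26898² · 302.72939 = 2.1902544 × 10^11.
SE(Ŷ) = √(2.1902544 × 10^11) = 468000.

468000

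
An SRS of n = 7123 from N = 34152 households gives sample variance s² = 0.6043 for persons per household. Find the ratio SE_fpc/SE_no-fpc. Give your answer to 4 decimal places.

f = n/N = 7123/34152 = 0.20856758.
SE_no-fpc = √(s²/n) = 0.0092107464; SE_fpc = √((1−f)s²/n) = 0.0081941091.
Ratio = √(1−f) = 0.88962488.

0.8896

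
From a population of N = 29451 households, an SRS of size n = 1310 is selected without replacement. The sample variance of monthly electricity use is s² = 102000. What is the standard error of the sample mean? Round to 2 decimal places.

Under SRS without replacement, Var(ȳ) = (1 − f)·s²/n with f = n/N = 1310/29451 = 0.04448066.
Var(ȳ) = (1 − 0.04448066)·102000/1310 = 0.95551934·77.862595 = 74.399216.
SE(ȳ) = √(74.399216) = 8.63.

8.63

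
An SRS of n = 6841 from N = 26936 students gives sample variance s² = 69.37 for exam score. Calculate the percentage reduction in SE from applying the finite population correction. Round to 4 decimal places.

f = n/N = 6841/26936 = 0.25397238.
SE_no-fpc = √(s²/n) = 0.10069921; SE_fpc = √((1−f)s²/n) = 0.086976816.
Ratio = √(1−f) = 0.86372890. Reduction = 100·(1 − 0.86372890) = 13.6271%.

13.6271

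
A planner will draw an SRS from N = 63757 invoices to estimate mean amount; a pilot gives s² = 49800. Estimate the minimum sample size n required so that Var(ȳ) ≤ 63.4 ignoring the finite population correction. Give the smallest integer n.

786

Without fpc, n₀ = s²/D = 49800/63.4 = 785.4890.
Rounding up, n = 786.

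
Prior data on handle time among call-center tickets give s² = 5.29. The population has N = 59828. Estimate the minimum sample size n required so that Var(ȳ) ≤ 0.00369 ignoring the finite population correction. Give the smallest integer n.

1434

Without fpc, n₀ = s²/D = 5.29/0.00369 = 1433.6043.
Rounding up, n = 1434.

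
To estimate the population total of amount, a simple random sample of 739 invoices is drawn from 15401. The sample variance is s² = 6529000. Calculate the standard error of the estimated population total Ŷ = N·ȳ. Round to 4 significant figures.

Var(Ŷ) = N²·Var(ȳ) = N²·(1 − n/N)·s²/n.
f = 739/15401 = 0.04798390; Var(ȳ) = 0.95201610·6529000/739 = 8410.9785.
Var(Ŷ) = 15401² · 8410.9785 = 1.9950067 × 10^12.
SE(Ŷ) = √(1.9950067 × 10^12) = 1.412 × 10^6.

1.412 × 10^6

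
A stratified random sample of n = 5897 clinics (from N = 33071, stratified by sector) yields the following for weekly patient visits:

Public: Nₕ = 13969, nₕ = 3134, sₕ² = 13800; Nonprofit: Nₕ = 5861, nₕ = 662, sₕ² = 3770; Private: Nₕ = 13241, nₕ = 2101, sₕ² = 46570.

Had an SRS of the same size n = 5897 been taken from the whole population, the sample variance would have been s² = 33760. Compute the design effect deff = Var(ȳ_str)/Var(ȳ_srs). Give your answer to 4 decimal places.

0.7988

Var(ȳ_str) = Σ Wₕ²(1−fₕ)sₕ²/nₕ with Wₕ = Nₕ/33071:
  Public: (13969/33071)²·(1−3134/13969)·13800/3134 = 0.60936804
  Nonprofit: (5861/33071)²·(1−662/5861)·3770/662 = 0.15866467
  Private: (13241/33071)²·(1−2101/13241)·46570/2101 = 2.9894515
  → Var(ȳ_str) = 3.7574842.
Var(ȳ_srs) = (1 − 5897/33071)·33760/5897 = 4.7041109.
deff = 3.7574842 / 4.7041109 = 0.7988.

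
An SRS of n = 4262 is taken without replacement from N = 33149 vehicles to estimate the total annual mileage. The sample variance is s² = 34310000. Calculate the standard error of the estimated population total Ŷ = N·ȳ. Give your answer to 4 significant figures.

Var(Ŷ) = N²·Var(ȳ) = N²·(1 − n/N)·s²/n.
f = 4262/33149 = 0.12857100; Var(ȳ) = 0.87142900·34310000/4262 = 7015.1875.
Var(Ŷ) = 33149² · 7015.1875 = 7.7086823 × 10^12.
SE(Ŷ) = √(7.7086823 × 10^12) = 2.776 × 10^6.

2.776 × 10^6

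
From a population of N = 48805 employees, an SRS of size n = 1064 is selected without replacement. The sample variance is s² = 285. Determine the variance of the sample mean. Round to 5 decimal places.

0.26202

Under SRS without replacement, Var(ȳ) = (1 − f)·s²/n with f = n/N = 1064/48805 = 0.02180104.
Var(ȳ) = (1 − 0.02180104)·285/1064 = 0.97819896·0.26785714 = 0.26201758.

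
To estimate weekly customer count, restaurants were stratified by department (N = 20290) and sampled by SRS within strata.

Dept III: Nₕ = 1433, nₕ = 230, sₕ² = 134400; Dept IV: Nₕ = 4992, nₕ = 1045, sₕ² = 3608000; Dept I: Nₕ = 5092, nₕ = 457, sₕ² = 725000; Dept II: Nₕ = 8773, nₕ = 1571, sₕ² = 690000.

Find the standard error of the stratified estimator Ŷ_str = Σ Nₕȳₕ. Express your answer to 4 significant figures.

366400

Var(Ŷ_str) = Σₕ Nₕ²(1 − fₕ)sₕ²/nₕ.
Dept III: 1433²·(1 − 230/1433)·134400/230 = 1.0073566 × 10^9.
Dept IV: 4992²·(1 − 1045/4992)·3608000/1045 = 6.8028664 × 10^10.
Dept I: 5092²·(1 − 457/5092)·725000/457 = 3.7442078 × 10^10.
Dept II: 8773²·(1 − 1571/8773)·690000/1571 = 2.7750713 × 10^10.
Sum = 1.3422881 × 10^11.
SE = √(1.3422881 × 10^11) = 366400.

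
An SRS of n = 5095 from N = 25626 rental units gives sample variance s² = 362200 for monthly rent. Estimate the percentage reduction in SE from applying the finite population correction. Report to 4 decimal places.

10.4914

f = n/N = 5095/25626 = 0.19882151.
SE_no-fpc = √(s²/n) = 8.4314473; SE_fpc = √((1−f)s²/n) = 7.5468683.
Ratio = √(1−f) = 0.89508574. Reduction = 100·(1 − 0.89508574) = 10.4914%.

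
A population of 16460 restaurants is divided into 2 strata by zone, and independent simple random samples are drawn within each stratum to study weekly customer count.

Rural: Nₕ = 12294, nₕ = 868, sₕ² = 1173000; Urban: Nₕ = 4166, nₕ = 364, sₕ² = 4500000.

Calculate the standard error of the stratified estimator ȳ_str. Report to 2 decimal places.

37.73

Var(ȳ_str) = Σₕ Wₕ²(1 − fₕ)sₕ²/nₕ with Wₕ = Nₕ/N, N = 16460.
Rural: Wₕ = 0.74690158; term = 0.74690158²·(1 − 0.07060355)·1173000/868 = 700.65795.
Urban: Wₕ = 0.25309842; term = 0.25309842²·(1 − 0.08737398)·4500000/364 = 722.74126.
Sum = 1423.3992.
SE = √(1423.3992) = 37.73.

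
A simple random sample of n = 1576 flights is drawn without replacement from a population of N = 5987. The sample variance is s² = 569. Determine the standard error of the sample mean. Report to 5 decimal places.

0.51575

Under SRS without replacement, Var(ȳ) = (1 − f)·s²/n with f = n/N = 1576/5987 = 0.26323701.
Var(ȳ) = (1 − 0.26323701)·569/1576 = 0.73676299·0.36104061 = 0.26600136.
SE(ȳ) = √(0.26600136) = 0.51575.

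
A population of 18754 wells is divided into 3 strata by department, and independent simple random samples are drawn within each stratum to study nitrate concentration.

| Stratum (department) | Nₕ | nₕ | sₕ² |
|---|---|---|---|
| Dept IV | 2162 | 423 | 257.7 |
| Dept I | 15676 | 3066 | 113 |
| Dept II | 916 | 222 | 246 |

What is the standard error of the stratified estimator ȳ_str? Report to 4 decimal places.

0.1710

Var(ȳ_str) = Σₕ Wₕ²(1 − fₕ)sₕ²/nₕ with Wₕ = Nₕ/N, N = 18754.
Dept IV: Wₕ = 0.11528207; term = 0.11528207²·(1 − 0.19565217)·257.7/423 = 0.0065124065.
Dept I: Wₕ = 0.83587501; term = 0.83587501²·(1 − 0.19558561)·113/3066 = 0.020714231.
Dept II: Wₕ = 0.04884291; term = 0.04884291²·(1 − 0.24235808)·246/222 = 0.0020028538.
Sum = 0.029229491.
SE = √(0.029229491) = 0.1710.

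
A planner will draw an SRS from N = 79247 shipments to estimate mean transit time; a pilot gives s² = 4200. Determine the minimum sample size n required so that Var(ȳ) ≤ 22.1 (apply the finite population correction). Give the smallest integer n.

Without fpc, n₀ = s²/D = 4200/22.1 = 190.0452.
With fpc, (1 − n/N)·s²/n ≤ D requires n ≥ n₀/(1 + n₀/N) = 190.0452/(1 + 190.0452/79247) = 189.5905.
Rounding up, n = 190.

190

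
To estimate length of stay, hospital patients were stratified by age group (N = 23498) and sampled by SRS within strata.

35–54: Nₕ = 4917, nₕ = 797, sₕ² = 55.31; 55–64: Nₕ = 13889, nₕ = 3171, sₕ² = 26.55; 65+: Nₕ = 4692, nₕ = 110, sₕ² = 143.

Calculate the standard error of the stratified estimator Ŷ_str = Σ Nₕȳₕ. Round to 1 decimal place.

Var(Ŷ_str) = Σₕ Nₕ²(1 − fₕ)sₕ²/nₕ.
35–54: 4917²·(1 − 797/4917)·55.31/797 = 1.4058622 × 10^6.
55–64: 13889²·(1 − 3171/13889)·26.55/3171 = 1.2463873 × 10^6.
65+: 4692²·(1 − 110/4692)·143/110 = 2.7948367 × 10^7.
Sum = 3.0600617 × 10^7.
SE = √(3.0600617 × 10^7) = 5531.8.

5531.8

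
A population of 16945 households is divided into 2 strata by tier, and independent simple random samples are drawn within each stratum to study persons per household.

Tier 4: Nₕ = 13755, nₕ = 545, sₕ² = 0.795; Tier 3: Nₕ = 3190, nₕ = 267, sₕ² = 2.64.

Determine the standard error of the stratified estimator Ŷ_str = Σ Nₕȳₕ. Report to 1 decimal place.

597.7

Var(Ŷ_str) = Σₕ Nₕ²(1 − fₕ)sₕ²/nₕ.
Tier 4: 13755²·(1 − 545/13755)·0.795/545 = 265053.8.
Tier 3: 3190²·(1 − 267/3190)·2.64/267 = 92196.018.
Sum = 357249.82.
SE = √(357249.82) = 597.7.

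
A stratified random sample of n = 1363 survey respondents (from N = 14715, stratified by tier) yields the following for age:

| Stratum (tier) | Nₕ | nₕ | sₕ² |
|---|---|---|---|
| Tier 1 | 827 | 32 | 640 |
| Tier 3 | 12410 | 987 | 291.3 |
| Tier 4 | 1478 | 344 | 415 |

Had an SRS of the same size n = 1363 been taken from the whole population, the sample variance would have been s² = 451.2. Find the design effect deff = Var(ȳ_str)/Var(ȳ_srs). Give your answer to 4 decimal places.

Var(ȳ_str) = Σ Wₕ²(1−fₕ)sₕ²/nₕ with Wₕ = Nₕ/14715:
  Tier 1: (827/14715)²·(1−32/827)·640/32 = 0.060727038
  Tier 3: (12410/14715)²·(1−987/12410)·291.3/987 = 0.19322119
  Tier 4: (1478/14715)²·(1−344/1478)·415/344 = 0.0093380589
  → Var(ȳ_str) = 0.26328629.
Var(ȳ_srs) = (1 − 1363/14715)·451.2/1363 = 0.30037189.
deff = 0.26328629 / 0.30037189 = 0.8765.

0.8765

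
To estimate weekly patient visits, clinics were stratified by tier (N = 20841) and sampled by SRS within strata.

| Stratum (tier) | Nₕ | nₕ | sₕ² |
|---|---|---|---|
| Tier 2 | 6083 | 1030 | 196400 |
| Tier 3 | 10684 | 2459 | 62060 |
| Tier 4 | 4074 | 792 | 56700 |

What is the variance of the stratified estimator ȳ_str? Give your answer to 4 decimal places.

20.8037

Var(ȳ_str) = Σₕ Wₕ²(1 − fₕ)sₕ²/nₕ with Wₕ = Nₕ/N, N = 20841.
Tier 2: Wₕ = 0.29187659; term = 0.29187659²·(1 − 0.16932435)·196400/1030 = 13.4938.
Tier 3: Wₕ = 0.51264335; term = 0.51264335²·(1 − 0.23015724)·62060/2459 = 5.1060601.
Tier 4: Wₕ = 0.19548006; term = 0.19548006²·(1 − 0.19440353)·56700/792 = 2.2038416.
Sum = 20.803702.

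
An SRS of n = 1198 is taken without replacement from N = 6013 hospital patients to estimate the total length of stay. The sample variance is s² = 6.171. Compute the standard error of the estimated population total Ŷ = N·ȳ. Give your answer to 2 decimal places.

386.18

Var(Ŷ) = N²·Var(ȳ) = N²·(1 − n/N)·s²/n.
f = 1198/6013 = 0.19923499; Var(ȳ) = 0.80076501·6.171/1198 = 0.0041248087.
Var(Ŷ) = 6013² · 0.0041248087 = 149137.28.
SE(Ŷ) = √(149137.28) = 386.18.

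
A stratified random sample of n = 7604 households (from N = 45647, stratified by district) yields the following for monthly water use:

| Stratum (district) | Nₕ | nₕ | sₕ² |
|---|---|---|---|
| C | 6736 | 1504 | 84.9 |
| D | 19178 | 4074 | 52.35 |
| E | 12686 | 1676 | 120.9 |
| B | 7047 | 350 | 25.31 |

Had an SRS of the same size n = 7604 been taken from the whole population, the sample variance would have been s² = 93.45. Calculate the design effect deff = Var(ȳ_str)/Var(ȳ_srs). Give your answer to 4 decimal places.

0.8996

Var(ȳ_str) = Σ Wₕ²(1−fₕ)sₕ²/nₕ with Wₕ = Nₕ/45647:
  C: (6736/45647)²·(1−1504/6736)·84.9/1504 = 9.5478412 × 10^-4
  D: (19178/45647)²·(1−4074/19178)·52.35/4074 = 0.0017863497
  E: (12686/45647)²·(1−1676/12686)·120.9/1676 = 0.0048354827
  B: (7047/45647)²·(1−350/7047)·25.31/350 = 0.001637888
  → Var(ȳ_str) = 0.0092145045.
Var(ȳ_srs) = (1 − 7604/45647)·93.45/7604 = 0.010242352.
deff = 0.0092145045 / 0.010242352 = 0.8996.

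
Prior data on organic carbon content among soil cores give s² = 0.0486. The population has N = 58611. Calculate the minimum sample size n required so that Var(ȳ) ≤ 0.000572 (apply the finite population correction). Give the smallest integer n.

Without fpc, n₀ = s²/D = 0.0486/0.000572 = 84.9650.
With fpc, (1 − n/N)·s²/n ≤ D requires n ≥ n₀/(1 + n₀/N) = 84.9650/(1 + 84.9650/58611) = 84.8420.
Rounding up, n = 85.

85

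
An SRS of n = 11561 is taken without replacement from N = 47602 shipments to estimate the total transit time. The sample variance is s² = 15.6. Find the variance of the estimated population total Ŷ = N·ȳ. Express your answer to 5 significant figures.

2.3150 × 10^6

Var(Ŷ) = N²·Var(ȳ) = N²·(1 − n/N)·s²/n.
f = 11561/47602 = 0.24286795; Var(ȳ) = 0.75713205·15.6/11561 = 0.0010216469.
Var(Ŷ) = 47602² · 0.0010216469 = 2.3150012 × 10^6.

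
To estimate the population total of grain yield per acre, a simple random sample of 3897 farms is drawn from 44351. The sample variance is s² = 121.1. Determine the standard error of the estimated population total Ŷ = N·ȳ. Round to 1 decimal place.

7466.9

Var(Ŷ) = N²·Var(ȳ) = N²·(1 − n/N)·s²/n.
f = 3897/44351 = 0.08786724; Var(ȳ) = 0.91213276·121.1/3897 = 0.028344695.
Var(Ŷ) = 44351² · 0.028344695 = 5.5754333 × 10^7.
SE(Ŷ) = √(5.5754333 × 10^7) = 7466.9.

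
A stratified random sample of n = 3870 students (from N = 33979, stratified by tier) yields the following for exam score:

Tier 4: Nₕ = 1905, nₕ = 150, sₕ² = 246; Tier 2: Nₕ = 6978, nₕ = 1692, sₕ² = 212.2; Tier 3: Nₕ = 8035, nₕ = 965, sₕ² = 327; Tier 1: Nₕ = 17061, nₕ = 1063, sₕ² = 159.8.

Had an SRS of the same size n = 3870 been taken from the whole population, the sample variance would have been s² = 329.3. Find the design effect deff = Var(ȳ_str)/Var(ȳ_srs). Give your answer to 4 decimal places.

Var(ȳ_str) = Σ Wₕ²(1−fₕ)sₕ²/nₕ with Wₕ = Nₕ/33979:
  Tier 4: (1905/33979)²·(1−150/1905)·246/150 = 0.004748919
  Tier 2: (6978/33979)²·(1−1692/6978)·212.2/1692 = 0.0040066551
  Tier 3: (8035/33979)²·(1−965/8035)·327/965 = 0.016672647
  Tier 1: (17061/33979)²·(1−1063/17061)·159.8/1063 = 0.03553796
  → Var(ȳ_str) = 0.060966181.
Var(ȳ_srs) = (1 − 3870/33979)·329.3/3870 = 0.075399159.
deff = 0.060966181 / 0.075399159 = 0.8086.

0.8086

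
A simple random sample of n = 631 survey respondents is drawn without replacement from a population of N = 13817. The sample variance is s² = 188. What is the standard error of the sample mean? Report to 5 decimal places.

0.53323

Under SRS without replacement, Var(ȳ) = (1 − f)·s²/n with f = n/N = 631/13817 = 0.04566838.
Var(ȳ) = (1 − 0.04566838)·188/631 = 0.95433162·0.29793978 = 0.28433335.
SE(ȳ) = √(0.28433335) = 0.53323.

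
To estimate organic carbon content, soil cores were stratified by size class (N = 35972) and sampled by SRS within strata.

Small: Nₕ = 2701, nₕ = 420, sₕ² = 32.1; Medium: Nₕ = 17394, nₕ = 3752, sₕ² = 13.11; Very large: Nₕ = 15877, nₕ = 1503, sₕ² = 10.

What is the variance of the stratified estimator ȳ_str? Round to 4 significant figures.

0.002178

Var(ȳ_str) = Σₕ Wₕ²(1 − fₕ)sₕ²/nₕ with Wₕ = Nₕ/N, N = 35972.
Small: Wₕ = 0.07508618; term = 0.07508618²·(1 − 0.15549796)·32.1/420 = 3.638953 × 10^-4.
Medium: Wₕ = 0.48354276; term = 0.48354276²·(1 − 0.21570657)·13.11/3752 = 6.4074939 × 10^-4.
Very large: Wₕ = 0.44137107; term = 0.44137107²·(1 − 0.09466524)·10/1503 = 0.001173432.
Sum = 0.0021780767.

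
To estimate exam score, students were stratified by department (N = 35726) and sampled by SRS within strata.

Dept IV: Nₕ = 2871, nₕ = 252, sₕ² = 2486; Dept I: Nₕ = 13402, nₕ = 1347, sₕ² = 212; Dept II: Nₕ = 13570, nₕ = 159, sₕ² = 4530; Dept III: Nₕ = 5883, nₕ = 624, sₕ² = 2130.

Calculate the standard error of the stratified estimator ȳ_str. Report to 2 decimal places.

2.06

Var(ȳ_str) = Σₕ Wₕ²(1 − fₕ)sₕ²/nₕ with Wₕ = Nₕ/N, N = 35726.
Dept IV: Wₕ = 0.08036164; term = 0.08036164²·(1 − 0.08777429)·2486/252 = 0.058116639.
Dept I: Wₕ = 0.37513296; term = 0.37513296²·(1 − 0.10050739)·212/1347 = 0.019922155.
Dept II: Wₕ = 0.37983541; term = 0.37983541²·(1 − 0.01171702)·4530/159 = 4.0623122.
Dept III: Wₕ = 0.16466999; term = 0.16466999²·(1 − 0.10606833)·2130/624 = 0.082742425.
Sum = 4.2230934.
SE = √(4.2230934) = 2.06.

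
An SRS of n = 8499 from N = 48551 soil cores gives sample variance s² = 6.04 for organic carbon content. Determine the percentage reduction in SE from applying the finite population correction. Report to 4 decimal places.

9.1734

f = n/N = 8499/48551 = 0.17505304.
SE_no-fpc = √(s²/n) = 0.026658429; SE_fpc = √((1−f)s²/n) = 0.024212942.
Ratio = √(1−f) = 0.90826591. Reduction = 100·(1 − 0.90826591) = 9.1734%.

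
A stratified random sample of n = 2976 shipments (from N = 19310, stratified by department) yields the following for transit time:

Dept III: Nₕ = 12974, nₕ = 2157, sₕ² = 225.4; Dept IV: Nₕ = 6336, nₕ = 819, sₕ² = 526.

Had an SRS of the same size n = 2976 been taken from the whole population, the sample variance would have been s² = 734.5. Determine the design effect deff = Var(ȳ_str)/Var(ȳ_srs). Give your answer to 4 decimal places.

0.4768

Var(ȳ_str) = Σ Wₕ²(1−fₕ)sₕ²/nₕ with Wₕ = Nₕ/19310:
  Dept III: (12974/19310)²·(1−2157/12974)·225.4/2157 = 0.039329637
  Dept IV: (6336/19310)²·(1−819/6336)·526/819 = 0.060208173
  → Var(ȳ_str) = 0.09953781.
Var(ȳ_srs) = (1 − 2976/19310)·734.5/2976 = 0.20877051.
deff = 0.09953781 / 0.20877051 = 0.4768.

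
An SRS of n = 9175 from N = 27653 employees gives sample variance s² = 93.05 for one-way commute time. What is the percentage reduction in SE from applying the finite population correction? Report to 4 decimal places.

18.2559

f = n/N = 9175/27653 = 0.33179040.
SE_no-fpc = √(s²/n) = 0.10070596; SE_fpc = √((1−f)s²/n) = 0.082321165.
Ratio = √(1−f) = 0.81744088. Reduction = 100·(1 − 0.81744088) = 18.2559%.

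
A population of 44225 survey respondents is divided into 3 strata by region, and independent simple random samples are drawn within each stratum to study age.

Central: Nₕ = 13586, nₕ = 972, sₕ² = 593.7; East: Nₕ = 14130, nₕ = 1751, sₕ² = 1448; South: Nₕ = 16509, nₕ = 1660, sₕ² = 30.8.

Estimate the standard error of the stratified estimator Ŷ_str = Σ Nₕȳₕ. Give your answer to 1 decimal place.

15933.3

Var(Ŷ_str) = Σₕ Nₕ²(1 − fₕ)sₕ²/nₕ.
Central: 13586²·(1 − 972/13586)·593.7/972 = 1.0467554 × 10^8.
East: 14130²·(1 − 1751/14130)·1448/1751 = 1.4464724 × 10^8.
South: 16509²·(1 − 1660/16509)·30.8/1660 = 4.5484204 × 10^6.
Sum = 2.538712 × 10^8.
SE = √(2.538712 × 10^8) = 15933.3.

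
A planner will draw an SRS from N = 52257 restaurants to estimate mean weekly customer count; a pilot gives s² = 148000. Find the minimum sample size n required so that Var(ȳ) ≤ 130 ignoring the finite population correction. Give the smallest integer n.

1139

Without fpc, n₀ = s²/D = 148000/130 = 1138.4615.
Rounding up, n = 1139.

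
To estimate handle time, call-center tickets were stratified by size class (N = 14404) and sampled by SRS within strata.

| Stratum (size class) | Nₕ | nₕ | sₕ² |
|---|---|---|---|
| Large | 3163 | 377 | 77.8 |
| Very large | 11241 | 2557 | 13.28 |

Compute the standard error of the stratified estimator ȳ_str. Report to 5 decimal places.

Var(ȳ_str) = Σₕ Wₕ²(1 − fₕ)sₕ²/nₕ with Wₕ = Nₕ/N, N = 14404.
Large: Wₕ = 0.21959178; term = 0.21959178²·(1 − 0.11919064)·77.8/377 = 0.0087650082.
Very large: Wₕ = 0.78040822; term = 0.78040822²·(1 − 0.22747087)·13.28/2557 = 0.0024435762.
Sum = 0.011208584.
SE = √(0.011208584) = 0.10587.

0.10587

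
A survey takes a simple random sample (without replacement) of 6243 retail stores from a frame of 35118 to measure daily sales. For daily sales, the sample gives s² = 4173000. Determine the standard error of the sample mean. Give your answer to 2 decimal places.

Under SRS without replacement, Var(ȳ) = (1 − f)·s²/n with f = n/N = 6243/35118 = 0.17777208.
Var(ȳ) = (1 − 0.17777208)·4173000/6243 = 0.82222792·668.42864 = 549.60069.
SE(ȳ) = √(549.60069) = 23.44.

23.44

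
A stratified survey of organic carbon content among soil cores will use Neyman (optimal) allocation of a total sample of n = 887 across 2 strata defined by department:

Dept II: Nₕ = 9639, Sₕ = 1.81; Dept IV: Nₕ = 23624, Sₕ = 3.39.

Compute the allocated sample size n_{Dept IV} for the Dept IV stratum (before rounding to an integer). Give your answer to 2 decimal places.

Neyman allocation: nₕ = n·NₕSₕ / Σⱼ NⱼSⱼ.
Σ NⱼSⱼ = 9639·1.81 + 23624·3.39 = 97531.95.
n_{Dept IV} = 887·23624·3.39 / 97531.95 = 728.33.

728.33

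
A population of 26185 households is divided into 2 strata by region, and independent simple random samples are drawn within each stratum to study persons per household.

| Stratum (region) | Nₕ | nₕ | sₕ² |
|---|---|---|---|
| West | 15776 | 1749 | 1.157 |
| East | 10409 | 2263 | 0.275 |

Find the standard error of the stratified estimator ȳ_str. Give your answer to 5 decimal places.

Var(ȳ_str) = Σₕ Wₕ²(1 − fₕ)sₕ²/nₕ with Wₕ = Nₕ/N, N = 26185.
West: Wₕ = 0.60248234; term = 0.60248234²·(1 − 0.11086460)·1.157/1749 = 2.1350109 × 10^-4.
East: Wₕ = 0.39751766; term = 0.39751766²·(1 − 0.21740801)·0.275/2263 = 1.5027834 × 10^-5.
Sum = 2.2852892 × 10^-4.
SE = √(2.2852892 × 10^-4) = 0.01512.

0.01512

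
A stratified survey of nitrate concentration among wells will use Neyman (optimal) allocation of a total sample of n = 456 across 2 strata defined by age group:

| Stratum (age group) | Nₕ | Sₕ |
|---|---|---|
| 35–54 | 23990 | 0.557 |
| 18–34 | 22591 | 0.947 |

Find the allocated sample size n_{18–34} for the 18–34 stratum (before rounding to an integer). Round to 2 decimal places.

280.68

Neyman allocation: nₕ = n·NₕSₕ / Σⱼ NⱼSⱼ.
Σ NⱼSⱼ = 23990·0.557 + 22591·0.947 = 34756.107.
n_{18–34} = 456·22591·0.947 / 34756.107 = 280.68.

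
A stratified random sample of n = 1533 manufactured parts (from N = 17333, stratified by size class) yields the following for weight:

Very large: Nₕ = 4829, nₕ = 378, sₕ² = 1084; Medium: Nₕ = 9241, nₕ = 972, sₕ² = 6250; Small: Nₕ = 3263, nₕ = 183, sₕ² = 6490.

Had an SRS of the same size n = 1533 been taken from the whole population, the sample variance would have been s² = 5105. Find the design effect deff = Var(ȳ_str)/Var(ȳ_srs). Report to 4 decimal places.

Var(ȳ_str) = Σ Wₕ²(1−fₕ)sₕ²/nₕ with Wₕ = Nₕ/17333:
  Very large: (4829/17333)²·(1−378/4829)·1084/378 = 0.20516572
  Medium: (9241/17333)²·(1−972/9241)·6250/972 = 1.6354537
  Small: (3263/17333)²·(1−183/3263)·6490/183 = 1.186353
  → Var(ȳ_str) = 3.0269724.
Var(ȳ_srs) = (1 − 1533/17333)·5105/1533 = 3.0355469.
deff = 3.0269724 / 3.0355469 = 0.9972.

0.9972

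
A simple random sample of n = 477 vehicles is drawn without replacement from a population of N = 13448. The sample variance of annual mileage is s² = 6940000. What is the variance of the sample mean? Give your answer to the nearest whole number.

14033

Under SRS without replacement, Var(ȳ) = (1 − f)·s²/n with f = n/N = 477/13448 = 0.03546996.
Var(ȳ) = (1 − 0.03546996)·6940000/477 = 0.96453004·14549.266 = 14033.204.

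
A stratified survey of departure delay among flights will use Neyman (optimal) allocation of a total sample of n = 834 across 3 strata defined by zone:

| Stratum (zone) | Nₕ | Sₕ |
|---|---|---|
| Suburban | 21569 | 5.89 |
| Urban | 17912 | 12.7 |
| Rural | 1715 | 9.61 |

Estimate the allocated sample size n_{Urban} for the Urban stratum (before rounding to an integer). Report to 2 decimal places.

511.37

Neyman allocation: nₕ = n·NₕSₕ / Σⱼ NⱼSⱼ.
Σ NⱼSⱼ = 21569·5.89 + 17912·12.7 + 1715·9.61 = 371004.96.
n_{Urban} = 834·17912·12.7 / 371004.96 = 511.37.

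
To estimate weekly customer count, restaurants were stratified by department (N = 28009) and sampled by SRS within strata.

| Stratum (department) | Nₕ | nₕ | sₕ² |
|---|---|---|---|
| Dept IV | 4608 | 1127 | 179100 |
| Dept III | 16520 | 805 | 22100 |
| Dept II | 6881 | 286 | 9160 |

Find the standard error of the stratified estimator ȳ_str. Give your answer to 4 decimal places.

3.7666

Var(ȳ_str) = Σₕ Wₕ²(1 − fₕ)sₕ²/nₕ with Wₕ = Nₕ/N, N = 28009.
Dept IV: Wₕ = 0.16451855; term = 0.16451855²·(1 − 0.24457465)·179100/1127 = 3.2493235.
Dept III: Wₕ = 0.58981042; term = 0.58981042²·(1 − 0.04872881)·22100/805 = 9.0850143.
Dept II: Wₕ = 0.24567103; term = 0.24567103²·(1 − 0.04156373)·9160/286 = 1.8526808.
Sum = 14.187019.
SE = √(14.187019) = 3.7666.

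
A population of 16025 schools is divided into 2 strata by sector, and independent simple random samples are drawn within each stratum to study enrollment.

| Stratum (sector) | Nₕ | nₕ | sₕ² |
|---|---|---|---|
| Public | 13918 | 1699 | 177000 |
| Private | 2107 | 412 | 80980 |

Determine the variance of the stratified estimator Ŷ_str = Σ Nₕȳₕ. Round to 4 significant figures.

1.842 × 10^10

Var(Ŷ_str) = Σₕ Nₕ²(1 − fₕ)sₕ²/nₕ.
Public: 13918²·(1 − 1699/13918)·177000/1699 = 1.771709 × 10^10.
Private: 2107²·(1 − 412/2107)·80980/412 = 7.0196393 × 10^8.
Sum = 1.8419054 × 10^10.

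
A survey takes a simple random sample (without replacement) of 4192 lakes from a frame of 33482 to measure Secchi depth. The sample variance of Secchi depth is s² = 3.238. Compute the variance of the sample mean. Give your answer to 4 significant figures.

6.757 × 10^-4

Under SRS without replacement, Var(ȳ) = (1 − f)·s²/n with f = n/N = 4192/33482 = 0.12520160.
Var(ȳ) = (1 − 0.12520160)·3.238/4192 = 0.87479840·7.7242366 × 10^-4 = 6.7571498 × 10^-4.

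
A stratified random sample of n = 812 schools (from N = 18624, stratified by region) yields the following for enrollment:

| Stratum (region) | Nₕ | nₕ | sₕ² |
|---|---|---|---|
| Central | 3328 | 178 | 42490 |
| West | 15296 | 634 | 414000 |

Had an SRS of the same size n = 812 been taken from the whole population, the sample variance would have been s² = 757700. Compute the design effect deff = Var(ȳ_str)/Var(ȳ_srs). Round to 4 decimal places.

0.4812

Var(ȳ_str) = Σ Wₕ²(1−fₕ)sₕ²/nₕ with Wₕ = Nₕ/18624:
  Central: (3328/18624)²·(1−178/3328)·42490/178 = 7.2146401
  West: (15296/18624)²·(1−634/15296)·414000/634 = 422.21752
  → Var(ȳ_str) = 429.43216.
Var(ȳ_srs) = (1 − 812/18624)·757700/812 = 892.44402.
deff = 429.43216 / 892.44402 = 0.4812.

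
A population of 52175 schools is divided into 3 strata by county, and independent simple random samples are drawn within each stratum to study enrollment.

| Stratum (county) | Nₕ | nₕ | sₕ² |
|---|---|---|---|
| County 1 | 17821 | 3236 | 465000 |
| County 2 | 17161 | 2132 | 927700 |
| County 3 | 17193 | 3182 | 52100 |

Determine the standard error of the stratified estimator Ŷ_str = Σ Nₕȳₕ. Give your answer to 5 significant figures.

391820

Var(Ŷ_str) = Σₕ Nₕ²(1 − fₕ)sₕ²/nₕ.
County 1: 17821²·(1 − 3236/17821)·465000/3236 = 3.7349341 × 10^10.
County 2: 17161²·(1 − 2132/17161)·927700/2132 = 1.1222588 × 10^11.
County 3: 17193²·(1 − 3182/17193)·52100/3182 = 3.9441947 × 10^9.
Sum = 1.5351942 × 10^11.
SE = √(1.5351942 × 10^11) = 391820.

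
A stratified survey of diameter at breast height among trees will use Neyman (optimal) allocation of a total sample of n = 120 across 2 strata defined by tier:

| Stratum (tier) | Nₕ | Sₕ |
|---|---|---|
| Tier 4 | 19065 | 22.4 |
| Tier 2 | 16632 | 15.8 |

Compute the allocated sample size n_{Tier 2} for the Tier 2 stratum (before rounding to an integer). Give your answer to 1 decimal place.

Neyman allocation: nₕ = n·NₕSₕ / Σⱼ NⱼSⱼ.
Σ NⱼSⱼ = 19065·22.4 + 16632·15.8 = 689841.6.
n_{Tier 2} = 120·16632·15.8 / 689841.6 = 45.7.

45.7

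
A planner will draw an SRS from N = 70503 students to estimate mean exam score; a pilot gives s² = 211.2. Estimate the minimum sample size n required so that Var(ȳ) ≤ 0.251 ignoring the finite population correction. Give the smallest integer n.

Without fpc, n₀ = s²/D = 211.2/0.251 = 841.4343.
Rounding up, n = 842.

842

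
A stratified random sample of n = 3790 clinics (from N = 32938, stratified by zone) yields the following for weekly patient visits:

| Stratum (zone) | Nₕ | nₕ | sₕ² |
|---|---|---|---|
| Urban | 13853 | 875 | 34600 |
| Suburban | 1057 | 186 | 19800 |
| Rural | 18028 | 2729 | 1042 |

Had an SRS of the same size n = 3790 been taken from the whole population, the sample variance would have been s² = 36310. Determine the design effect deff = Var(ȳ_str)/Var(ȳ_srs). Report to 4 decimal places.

Var(ȳ_str) = Σ Wₕ²(1−fₕ)sₕ²/nₕ with Wₕ = Nₕ/32938:
  Urban: (13853/32938)²·(1−875/13853)·34600/875 = 6.5527741
  Suburban: (1057/32938)²·(1−186/1057)·19800/186 = 0.090333937
  Rural: (18028/32938)²·(1−2729/18028)·1042/2729 = 0.097068949
  → Var(ȳ_str) = 6.740177.
Var(ȳ_srs) = (1 − 3790/32938)·36310/3790 = 8.4781008.
deff = 6.740177 / 8.4781008 = 0.7950.

0.7950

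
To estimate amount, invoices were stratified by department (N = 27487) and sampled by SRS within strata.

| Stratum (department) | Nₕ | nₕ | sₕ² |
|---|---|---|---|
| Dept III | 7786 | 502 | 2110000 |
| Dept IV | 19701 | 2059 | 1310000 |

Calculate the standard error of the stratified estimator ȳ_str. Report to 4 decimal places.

Var(ȳ_str) = Σₕ Wₕ²(1 − fₕ)sₕ²/nₕ with Wₕ = Nₕ/N, N = 27487.
Dept III: Wₕ = 0.28326118; term = 0.28326118²·(1 − 0.06447470)·2110000/502 = 315.50656.
Dept IV: Wₕ = 0.71673882; term = 0.71673882²·(1 − 0.10451246)·1310000/2059 = 292.68223.
Sum = 608.18879.
SE = √(608.18879) = 24.6615.

24.6615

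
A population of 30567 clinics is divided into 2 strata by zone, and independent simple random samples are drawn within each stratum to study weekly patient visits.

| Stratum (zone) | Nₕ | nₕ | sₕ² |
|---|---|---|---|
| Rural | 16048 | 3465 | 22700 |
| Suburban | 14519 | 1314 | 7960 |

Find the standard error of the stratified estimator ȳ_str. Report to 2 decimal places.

Var(ȳ_str) = Σₕ Wₕ²(1 − fₕ)sₕ²/nₕ with Wₕ = Nₕ/N, N = 30567.
Rural: Wₕ = 0.52501063; term = 0.52501063²·(1 − 0.21591476)·22700/3465 = 1.4158658.
Suburban: Wₕ = 0.47498937; term = 0.47498937²·(1 − 0.09050210)·7960/1314 = 1.2430459.
Sum = 2.6589117.
SE = √(2.6589117) = 1.63.

1.63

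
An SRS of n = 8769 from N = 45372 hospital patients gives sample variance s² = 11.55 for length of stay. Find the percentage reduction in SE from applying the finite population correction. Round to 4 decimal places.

10.1818

f = n/N = 8769/45372 = 0.19326898.
SE_no-fpc = √(s²/n) = 0.036292422; SE_fpc = √((1−f)s²/n) = 0.032597203.
Ratio = √(1−f) = 0.89818207. Reduction = 100·(1 − 0.89818207) = 10.1818%.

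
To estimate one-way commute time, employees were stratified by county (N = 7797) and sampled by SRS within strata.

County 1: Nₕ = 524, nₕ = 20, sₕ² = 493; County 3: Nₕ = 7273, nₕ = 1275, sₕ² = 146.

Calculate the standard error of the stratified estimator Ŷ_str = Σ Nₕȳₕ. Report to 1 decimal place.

3391.9

Var(Ŷ_str) = Σₕ Nₕ²(1 − fₕ)sₕ²/nₕ.
County 1: 524²·(1 − 20/524)·493/20 = 6.5099664 × 10^6.
County 3: 7273²·(1 − 1275/7273)·146/1275 = 4.9953132 × 10^6.
Sum = 1.150528 × 10^7.
SE = √(1.150528 × 10^7) = 3391.9.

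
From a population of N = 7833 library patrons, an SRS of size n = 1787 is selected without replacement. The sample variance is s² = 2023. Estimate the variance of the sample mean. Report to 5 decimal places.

Under SRS without replacement, Var(ȳ) = (1 − f)·s²/n with f = n/N = 1787/7833 = 0.22813737.
Var(ȳ) = (1 − 0.22813737)·2023/1787 = 0.77186263·1.1320649 = 0.8737986.

0.87380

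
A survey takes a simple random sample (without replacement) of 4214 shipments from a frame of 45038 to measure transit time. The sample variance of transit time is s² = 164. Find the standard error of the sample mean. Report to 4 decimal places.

0.1878

Under SRS without replacement, Var(ȳ) = (1 − f)·s²/n with f = n/N = 4214/45038 = 0.09356543.
Var(ȳ) = (1 − 0.09356543)·164/4214 = 0.90643457·0.038917893 = 0.035276523.
SE(ȳ) = √(0.035276523) = 0.1878.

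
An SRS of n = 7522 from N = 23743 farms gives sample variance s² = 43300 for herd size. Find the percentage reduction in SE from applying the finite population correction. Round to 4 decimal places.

17.3446

f = n/N = 7522/23743 = 0.31680916.
SE_no-fpc = √(s²/n) = 2.3992598; SE_fpc = √((1−f)s²/n) = 1.9831168.
Ratio = √(1−f) = 0.82655359. Reduction = 100·(1 − 0.82655359) = 17.3446%.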